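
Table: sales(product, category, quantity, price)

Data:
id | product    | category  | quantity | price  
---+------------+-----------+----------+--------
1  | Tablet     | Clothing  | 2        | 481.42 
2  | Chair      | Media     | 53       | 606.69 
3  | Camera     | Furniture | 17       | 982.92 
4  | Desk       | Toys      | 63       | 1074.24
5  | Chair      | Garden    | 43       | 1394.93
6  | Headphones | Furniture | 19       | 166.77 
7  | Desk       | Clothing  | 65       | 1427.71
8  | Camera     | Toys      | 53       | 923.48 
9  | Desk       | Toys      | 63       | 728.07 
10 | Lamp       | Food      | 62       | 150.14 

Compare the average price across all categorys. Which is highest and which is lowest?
SELECT category, AVG(price)
FROM sales
GROUP BY category
ORDER BY AVG(price)

All groups:
  Food: 150.14
  Furniture: 574.85
  Media: 606.69
  Toys: 908.60
  Clothing: 954.57
  Garden: 1394.93

Highest: Garden (1394.93)
Lowest: Food (150.14)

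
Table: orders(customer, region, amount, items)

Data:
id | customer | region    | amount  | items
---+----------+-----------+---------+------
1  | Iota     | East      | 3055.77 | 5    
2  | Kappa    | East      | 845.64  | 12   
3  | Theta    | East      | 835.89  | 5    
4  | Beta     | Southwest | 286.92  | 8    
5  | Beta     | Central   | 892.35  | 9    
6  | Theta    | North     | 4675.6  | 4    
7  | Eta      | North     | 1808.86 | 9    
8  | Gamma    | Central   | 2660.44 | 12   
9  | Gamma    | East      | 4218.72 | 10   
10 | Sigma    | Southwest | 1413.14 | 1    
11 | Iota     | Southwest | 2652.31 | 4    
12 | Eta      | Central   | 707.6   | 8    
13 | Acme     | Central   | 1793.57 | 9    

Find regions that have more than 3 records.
SELECT region, COUNT(*) as cnt
FROM orders
GROUP BY region
HAVING COUNT(*) > 3

Result:
  Central: 4
  East: 4

Note: HAVING filters groups after aggregation, WHERE filters rows before.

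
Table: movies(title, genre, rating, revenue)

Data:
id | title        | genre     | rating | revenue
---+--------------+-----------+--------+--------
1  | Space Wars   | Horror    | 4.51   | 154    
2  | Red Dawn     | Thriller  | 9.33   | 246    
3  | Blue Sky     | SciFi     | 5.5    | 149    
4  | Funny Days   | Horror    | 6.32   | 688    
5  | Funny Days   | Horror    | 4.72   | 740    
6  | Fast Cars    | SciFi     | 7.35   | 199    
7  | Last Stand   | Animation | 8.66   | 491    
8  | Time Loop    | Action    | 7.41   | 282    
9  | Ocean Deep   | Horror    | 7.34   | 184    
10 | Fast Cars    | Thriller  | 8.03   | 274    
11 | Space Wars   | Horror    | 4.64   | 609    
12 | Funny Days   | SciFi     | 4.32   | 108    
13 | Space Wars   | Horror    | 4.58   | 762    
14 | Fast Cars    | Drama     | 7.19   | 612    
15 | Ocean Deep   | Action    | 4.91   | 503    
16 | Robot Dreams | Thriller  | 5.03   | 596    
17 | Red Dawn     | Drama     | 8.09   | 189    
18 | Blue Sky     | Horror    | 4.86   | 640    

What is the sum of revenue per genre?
SELECT genre, SUM(revenue) as result
FROM movies
GROUP BY genre

Result:
  Action: 785
  Animation: 491
  Drama: 801
  Horror: 3777
  SciFi: 456
  Thriller: 1116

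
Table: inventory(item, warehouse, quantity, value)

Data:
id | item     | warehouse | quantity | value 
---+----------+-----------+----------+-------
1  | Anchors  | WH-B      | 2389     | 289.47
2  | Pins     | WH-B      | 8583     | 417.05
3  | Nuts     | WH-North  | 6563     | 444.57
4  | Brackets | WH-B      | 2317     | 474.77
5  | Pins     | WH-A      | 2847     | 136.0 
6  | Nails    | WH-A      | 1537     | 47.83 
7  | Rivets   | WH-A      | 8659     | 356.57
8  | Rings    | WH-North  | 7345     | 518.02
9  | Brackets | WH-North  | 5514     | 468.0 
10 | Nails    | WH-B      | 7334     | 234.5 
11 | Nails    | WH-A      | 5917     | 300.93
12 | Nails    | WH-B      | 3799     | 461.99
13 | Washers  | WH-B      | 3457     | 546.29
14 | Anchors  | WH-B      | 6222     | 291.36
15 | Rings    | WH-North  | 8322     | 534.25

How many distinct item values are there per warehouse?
SELECT warehouse, COUNT(DISTINCT item)
FROM inventory
GROUP BY warehouse

Result:
  WH-A: 3 distinct
  WH-B: 5 distinct
  WH-North: 3 distinct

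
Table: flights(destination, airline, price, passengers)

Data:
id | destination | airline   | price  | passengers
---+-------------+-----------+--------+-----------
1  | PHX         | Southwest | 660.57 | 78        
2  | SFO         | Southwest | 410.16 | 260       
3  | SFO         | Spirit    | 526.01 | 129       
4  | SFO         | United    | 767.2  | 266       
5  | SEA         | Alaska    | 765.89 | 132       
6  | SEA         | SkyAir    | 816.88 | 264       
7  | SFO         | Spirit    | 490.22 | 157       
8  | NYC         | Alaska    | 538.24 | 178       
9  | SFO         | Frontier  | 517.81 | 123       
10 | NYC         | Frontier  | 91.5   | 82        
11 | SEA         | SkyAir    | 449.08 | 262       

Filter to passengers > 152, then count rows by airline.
SELECT airline, COUNT(*)
FROM flights
WHERE passengers > 152
GROUP BY airline

Note: WHERE filters rows before grouping.

Result:
  Alaska: 1
  SkyAir: 2
  Southwest: 1
  Spirit: 1
  United: 1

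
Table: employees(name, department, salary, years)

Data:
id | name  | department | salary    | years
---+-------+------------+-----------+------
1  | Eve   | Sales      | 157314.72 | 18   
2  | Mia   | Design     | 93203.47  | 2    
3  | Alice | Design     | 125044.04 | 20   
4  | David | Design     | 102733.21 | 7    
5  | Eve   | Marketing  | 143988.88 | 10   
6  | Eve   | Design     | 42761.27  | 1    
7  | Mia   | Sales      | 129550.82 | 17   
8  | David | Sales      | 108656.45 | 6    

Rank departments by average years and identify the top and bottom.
SELECT department, AVG(years)
FROM employees
GROUP BY department
ORDER BY AVG(years)

All groups:
  Design: 7.50
  Marketing: 10.00
  Sales: 13.67

Highest: Sales (13.67)
Lowest: Design (7.50)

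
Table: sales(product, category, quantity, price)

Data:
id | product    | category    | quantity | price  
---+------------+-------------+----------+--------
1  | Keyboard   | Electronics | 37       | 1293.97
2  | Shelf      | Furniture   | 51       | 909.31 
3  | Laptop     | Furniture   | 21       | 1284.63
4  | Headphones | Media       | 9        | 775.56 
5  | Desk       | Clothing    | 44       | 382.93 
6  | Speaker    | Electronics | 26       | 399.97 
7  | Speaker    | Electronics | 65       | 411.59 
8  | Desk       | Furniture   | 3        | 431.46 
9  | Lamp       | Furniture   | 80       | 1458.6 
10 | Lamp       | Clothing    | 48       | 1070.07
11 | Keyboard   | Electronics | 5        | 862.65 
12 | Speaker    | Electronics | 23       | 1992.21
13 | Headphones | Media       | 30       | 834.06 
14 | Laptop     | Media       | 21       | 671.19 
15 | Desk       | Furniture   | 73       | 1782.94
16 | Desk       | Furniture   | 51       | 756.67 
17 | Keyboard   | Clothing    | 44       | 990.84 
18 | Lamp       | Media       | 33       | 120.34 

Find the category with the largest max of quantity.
SELECT category, MAX(quantity) as val
FROM sales
GROUP BY category
ORDER BY val DESC
LIMIT 1

Result: Furniture with max(quantity) = 80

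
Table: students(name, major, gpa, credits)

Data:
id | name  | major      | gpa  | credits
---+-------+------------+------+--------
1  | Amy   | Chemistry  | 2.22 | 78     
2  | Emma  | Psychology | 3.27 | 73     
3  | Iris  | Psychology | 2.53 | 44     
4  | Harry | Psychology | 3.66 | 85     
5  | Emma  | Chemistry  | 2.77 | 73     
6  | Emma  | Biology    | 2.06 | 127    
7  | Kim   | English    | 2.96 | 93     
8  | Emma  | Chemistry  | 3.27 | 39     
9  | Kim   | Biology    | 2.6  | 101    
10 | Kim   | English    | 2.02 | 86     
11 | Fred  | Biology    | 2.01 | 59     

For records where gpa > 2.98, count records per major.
SELECT major, COUNT(*)
FROM students
WHERE gpa > 2.98
GROUP BY major

Note: WHERE filters rows before grouping.

Result:
  Chemistry: 1
  Psychology: 2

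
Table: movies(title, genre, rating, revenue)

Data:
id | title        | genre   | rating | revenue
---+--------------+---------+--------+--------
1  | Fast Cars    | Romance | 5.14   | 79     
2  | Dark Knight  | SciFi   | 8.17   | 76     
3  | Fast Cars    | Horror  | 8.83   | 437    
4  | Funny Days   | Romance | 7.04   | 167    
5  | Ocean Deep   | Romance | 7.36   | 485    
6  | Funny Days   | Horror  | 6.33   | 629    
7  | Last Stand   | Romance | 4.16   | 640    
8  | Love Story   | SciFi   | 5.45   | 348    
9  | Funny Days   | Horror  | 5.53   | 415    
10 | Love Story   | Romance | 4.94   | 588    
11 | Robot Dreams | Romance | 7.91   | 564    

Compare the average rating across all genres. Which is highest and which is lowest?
SELECT genre, AVG(rating)
FROM movies
GROUP BY genre
ORDER BY AVG(rating)

All groups:
  Romance: 6.09
  SciFi: 6.81
  Horror: 6.90

Highest: Horror (6.90)
Lowest: Romance (6.09)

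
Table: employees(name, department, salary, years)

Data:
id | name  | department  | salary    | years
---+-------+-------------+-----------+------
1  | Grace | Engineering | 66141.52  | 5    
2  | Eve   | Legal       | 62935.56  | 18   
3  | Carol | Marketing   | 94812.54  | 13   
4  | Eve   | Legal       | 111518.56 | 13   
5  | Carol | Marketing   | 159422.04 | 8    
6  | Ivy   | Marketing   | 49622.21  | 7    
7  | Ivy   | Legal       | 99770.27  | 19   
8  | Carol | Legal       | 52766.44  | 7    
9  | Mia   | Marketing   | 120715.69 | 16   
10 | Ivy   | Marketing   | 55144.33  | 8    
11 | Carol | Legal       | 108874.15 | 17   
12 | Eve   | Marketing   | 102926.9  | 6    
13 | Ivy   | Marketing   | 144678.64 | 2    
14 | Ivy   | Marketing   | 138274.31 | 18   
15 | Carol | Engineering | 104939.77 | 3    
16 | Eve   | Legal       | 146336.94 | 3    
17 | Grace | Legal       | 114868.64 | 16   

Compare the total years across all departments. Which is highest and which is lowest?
SELECT department, SUM(years)
FROM employees
GROUP BY department
ORDER BY SUM(years)

All groups:
  Engineering: 8
  Marketing: 78
  Legal: 93

Highest: Legal (93)
Lowest: Engineering (8)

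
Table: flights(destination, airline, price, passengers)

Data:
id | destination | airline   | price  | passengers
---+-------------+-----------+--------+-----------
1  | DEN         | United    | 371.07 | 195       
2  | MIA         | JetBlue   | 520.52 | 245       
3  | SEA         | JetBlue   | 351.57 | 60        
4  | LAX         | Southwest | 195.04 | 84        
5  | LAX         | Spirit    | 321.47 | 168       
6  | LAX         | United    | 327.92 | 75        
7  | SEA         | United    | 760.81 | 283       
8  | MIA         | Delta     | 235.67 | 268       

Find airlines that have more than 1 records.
SELECT airline, COUNT(*) as cnt
FROM flights
GROUP BY airline
HAVING COUNT(*) > 1

Result:
  JetBlue: 2
  United: 3

Note: HAVING filters groups after aggregation, WHERE filters rows before.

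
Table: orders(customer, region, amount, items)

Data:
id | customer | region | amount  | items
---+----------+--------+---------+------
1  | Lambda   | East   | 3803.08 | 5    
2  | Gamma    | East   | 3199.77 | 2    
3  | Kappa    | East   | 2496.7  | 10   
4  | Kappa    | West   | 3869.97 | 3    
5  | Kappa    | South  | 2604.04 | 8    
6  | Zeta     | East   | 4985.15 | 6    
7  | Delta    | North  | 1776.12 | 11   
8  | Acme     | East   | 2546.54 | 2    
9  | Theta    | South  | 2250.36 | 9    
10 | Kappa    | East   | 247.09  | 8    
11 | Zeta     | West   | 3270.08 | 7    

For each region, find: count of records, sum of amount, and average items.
SELECT region,
       COUNT(*) as cnt,
       SUM(amount) as total_amount,
       AVG(items) as avg_items
FROM orders
GROUP BY region

Result:
  East: 6 records, 17278.33 total amount, 5.50 avg items
  North: 1 records, 1776.12 total amount, 11.00 avg items
  South: 2 records, 4854.40 total amount, 8.50 avg items
  West: 2 records, 7140.05 total amount, 5.00 avg items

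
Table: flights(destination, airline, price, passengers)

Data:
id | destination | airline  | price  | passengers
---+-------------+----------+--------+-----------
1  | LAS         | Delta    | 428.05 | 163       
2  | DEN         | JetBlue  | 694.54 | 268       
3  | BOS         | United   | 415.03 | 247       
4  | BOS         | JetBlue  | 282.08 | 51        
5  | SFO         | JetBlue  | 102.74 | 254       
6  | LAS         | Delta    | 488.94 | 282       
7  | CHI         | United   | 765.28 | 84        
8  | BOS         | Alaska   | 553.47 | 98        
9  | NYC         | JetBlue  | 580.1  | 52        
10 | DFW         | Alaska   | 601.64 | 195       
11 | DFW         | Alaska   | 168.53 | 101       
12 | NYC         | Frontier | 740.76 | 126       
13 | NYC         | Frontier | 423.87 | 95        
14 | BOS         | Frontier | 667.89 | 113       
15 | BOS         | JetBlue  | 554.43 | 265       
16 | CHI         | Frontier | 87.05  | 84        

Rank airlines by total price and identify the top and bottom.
SELECT airline, SUM(price)
FROM flights
GROUP BY airline
ORDER BY SUM(price)

All groups:
  Delta: 916.99
  United: 1180.31
  Alaska: 1323.64
  Frontier: 1919.57
  JetBlue: 2213.89

Highest: JetBlue (2213.89)
Lowest: Delta (916.99)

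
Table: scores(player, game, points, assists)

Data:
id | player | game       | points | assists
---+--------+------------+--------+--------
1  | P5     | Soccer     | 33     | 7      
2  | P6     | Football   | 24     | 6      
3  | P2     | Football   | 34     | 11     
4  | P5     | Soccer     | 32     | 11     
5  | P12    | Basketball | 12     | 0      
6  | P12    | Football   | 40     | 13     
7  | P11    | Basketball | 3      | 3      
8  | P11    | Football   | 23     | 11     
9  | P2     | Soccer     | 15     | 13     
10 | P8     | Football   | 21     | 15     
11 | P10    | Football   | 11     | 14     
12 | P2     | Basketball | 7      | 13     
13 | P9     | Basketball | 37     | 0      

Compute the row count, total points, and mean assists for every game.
SELECT game,
       COUNT(*) as cnt,
       SUM(points) as total_points,
       AVG(assists) as avg_assists
FROM scores
GROUP BY game

Result:
  Basketball: 4 records, 59 total points, 4.00 avg assists
  Football: 6 records, 153 total points, 11.67 avg assists
  Soccer: 3 records, 80 total points, 10.33 avg assists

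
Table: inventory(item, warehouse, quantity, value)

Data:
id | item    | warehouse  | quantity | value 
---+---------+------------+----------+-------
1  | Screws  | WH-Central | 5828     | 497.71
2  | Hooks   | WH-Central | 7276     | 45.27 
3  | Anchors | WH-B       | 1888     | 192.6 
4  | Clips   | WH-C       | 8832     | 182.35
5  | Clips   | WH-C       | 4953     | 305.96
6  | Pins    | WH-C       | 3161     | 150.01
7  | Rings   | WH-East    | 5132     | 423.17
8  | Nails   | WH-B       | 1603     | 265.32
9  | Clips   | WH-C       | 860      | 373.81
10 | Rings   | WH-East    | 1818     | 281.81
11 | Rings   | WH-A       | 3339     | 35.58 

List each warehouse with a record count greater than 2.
SELECT warehouse, COUNT(*) as cnt
FROM inventory
GROUP BY warehouse
HAVING COUNT(*) > 2

Result:
  WH-C: 4

Note: HAVING filters groups after aggregation, WHERE filters rows before.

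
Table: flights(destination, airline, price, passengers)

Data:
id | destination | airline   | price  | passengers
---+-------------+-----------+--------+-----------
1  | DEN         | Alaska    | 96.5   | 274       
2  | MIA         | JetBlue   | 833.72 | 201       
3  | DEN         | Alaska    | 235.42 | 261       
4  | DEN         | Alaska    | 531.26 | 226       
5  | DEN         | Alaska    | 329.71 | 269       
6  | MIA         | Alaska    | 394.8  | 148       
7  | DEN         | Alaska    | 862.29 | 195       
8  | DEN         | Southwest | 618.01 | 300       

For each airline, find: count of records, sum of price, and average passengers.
SELECT airline,
       COUNT(*) as cnt,
       SUM(price) as total_price,
       AVG(passengers) as avg_passengers
FROM flights
GROUP BY airline

Result:
  Alaska: 6 records, 2449.98 total price, 228.83 avg passengers
  JetBlue: 1 records, 833.72 total price, 201.00 avg passengers
  Southwest: 1 records, 618.01 total price, 300.00 avg passengers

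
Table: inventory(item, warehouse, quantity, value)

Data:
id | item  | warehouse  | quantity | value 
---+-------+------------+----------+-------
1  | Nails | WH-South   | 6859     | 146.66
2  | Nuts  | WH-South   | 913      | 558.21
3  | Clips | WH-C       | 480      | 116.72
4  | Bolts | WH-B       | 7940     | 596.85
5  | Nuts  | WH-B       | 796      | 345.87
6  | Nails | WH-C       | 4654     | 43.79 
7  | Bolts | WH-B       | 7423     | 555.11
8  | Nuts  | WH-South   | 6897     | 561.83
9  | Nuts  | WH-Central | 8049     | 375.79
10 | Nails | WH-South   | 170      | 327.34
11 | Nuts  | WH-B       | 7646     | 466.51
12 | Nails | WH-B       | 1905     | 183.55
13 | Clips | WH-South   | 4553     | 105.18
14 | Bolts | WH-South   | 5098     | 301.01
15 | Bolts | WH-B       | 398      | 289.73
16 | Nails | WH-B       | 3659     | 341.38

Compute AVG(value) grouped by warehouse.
SELECT warehouse, AVG(value) as result
FROM inventory
GROUP BY warehouse

Result:
  WH-B: 397.00
  WH-C: 80.26
  WH-Central: 375.79
  WH-South: 333.37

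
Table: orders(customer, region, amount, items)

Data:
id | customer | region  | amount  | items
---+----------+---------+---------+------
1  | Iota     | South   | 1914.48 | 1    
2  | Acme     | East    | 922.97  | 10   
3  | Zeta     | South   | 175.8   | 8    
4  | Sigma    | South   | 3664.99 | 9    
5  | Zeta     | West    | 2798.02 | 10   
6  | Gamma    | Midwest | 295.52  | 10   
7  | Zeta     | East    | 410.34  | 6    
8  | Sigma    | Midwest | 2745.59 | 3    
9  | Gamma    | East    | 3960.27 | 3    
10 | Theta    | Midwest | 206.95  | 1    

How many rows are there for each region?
SELECT region, COUNT(*) as count
FROM orders
GROUP BY region

Result:
  East: 3
  Midwest: 3
  South: 3
  West: 1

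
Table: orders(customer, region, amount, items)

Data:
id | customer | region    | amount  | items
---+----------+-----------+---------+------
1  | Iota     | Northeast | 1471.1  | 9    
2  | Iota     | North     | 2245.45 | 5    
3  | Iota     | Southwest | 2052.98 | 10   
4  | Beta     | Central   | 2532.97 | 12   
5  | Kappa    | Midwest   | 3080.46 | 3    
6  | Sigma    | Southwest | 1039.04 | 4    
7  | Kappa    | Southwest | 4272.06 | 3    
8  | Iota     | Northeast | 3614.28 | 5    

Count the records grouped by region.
SELECT region, COUNT(*) as count
FROM orders
GROUP BY region

Result:
  Central: 1
  Midwest: 1
  North: 1
  Northeast: 2
  Southwest: 3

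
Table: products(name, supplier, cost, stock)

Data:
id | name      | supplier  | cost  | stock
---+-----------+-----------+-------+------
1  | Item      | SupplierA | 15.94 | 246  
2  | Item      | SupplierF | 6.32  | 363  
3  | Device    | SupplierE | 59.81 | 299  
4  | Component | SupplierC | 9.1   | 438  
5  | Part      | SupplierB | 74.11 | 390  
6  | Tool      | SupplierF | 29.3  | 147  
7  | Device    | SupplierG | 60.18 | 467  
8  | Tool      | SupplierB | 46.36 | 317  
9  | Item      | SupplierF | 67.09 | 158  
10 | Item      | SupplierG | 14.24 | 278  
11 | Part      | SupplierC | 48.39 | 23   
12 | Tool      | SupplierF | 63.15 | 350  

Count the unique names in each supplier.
SELECT supplier, COUNT(DISTINCT name)
FROM products
GROUP BY supplier

Result:
  SupplierA: 1 distinct
  SupplierB: 2 distinct
  SupplierC: 2 distinct
  SupplierE: 1 distinct
  SupplierF: 2 distinct
  SupplierG: 2 distinct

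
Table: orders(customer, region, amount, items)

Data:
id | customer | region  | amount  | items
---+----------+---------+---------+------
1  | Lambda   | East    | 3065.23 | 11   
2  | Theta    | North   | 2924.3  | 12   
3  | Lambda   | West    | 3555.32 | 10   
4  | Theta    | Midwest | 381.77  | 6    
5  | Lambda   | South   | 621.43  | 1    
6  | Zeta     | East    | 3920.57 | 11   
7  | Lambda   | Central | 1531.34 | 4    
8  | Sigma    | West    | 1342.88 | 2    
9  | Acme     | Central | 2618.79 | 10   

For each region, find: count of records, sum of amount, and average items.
SELECT region,
       COUNT(*) as cnt,
       SUM(amount) as total_amount,
       AVG(items) as avg_items
FROM orders
GROUP BY region

Result:
  Central: 2 records, 4150.13 total amount, 7.00 avg items
  East: 2 records, 6985.80 total amount, 11.00 avg items
  Midwest: 1 records, 381.77 total amount, 6.00 avg items
  North: 1 records, 2924.30 total amount, 12.00 avg items
  South: 1 records, 621.43 total amount, 1.00 avg items
  West: 2 records, 4898.20 total amount, 6.00 avg items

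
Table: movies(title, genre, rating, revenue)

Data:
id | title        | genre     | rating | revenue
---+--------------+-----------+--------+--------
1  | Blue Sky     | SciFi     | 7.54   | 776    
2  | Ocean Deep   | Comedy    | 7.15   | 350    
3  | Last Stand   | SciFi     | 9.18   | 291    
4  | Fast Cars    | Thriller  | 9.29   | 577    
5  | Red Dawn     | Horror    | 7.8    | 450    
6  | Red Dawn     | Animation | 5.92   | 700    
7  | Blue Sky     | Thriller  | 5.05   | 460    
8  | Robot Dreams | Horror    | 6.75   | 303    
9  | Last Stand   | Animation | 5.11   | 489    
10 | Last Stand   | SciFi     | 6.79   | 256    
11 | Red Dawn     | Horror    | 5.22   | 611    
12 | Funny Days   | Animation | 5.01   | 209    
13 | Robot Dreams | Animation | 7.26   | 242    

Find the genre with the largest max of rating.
SELECT genre, MAX(rating) as val
FROM movies
GROUP BY genre
ORDER BY val DESC
LIMIT 1

Result: Thriller with max(rating) = 9.29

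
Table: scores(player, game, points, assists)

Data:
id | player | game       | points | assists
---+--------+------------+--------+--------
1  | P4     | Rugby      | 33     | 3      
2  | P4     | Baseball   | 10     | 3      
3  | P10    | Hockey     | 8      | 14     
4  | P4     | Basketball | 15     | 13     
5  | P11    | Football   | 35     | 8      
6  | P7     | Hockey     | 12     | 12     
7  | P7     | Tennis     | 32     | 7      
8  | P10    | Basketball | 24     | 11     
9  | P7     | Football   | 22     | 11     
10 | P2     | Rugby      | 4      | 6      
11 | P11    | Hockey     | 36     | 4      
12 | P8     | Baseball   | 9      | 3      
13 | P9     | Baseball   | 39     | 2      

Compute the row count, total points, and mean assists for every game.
SELECT game,
       COUNT(*) as cnt,
       SUM(points) as total_points,
       AVG(assists) as avg_assists
FROM scores
GROUP BY game

Result:
  Baseball: 3 records, 58 total points, 2.67 avg assists
  Basketball: 2 records, 39 total points, 12.00 avg assists
  Football: 2 records, 57 total points, 9.50 avg assists
  Hockey: 3 records, 56 total points, 10.00 avg assists
  Rugby: 2 records, 37 total points, 4.50 avg assists
  Tennis: 1 records, 32 total points, 7.00 avg assists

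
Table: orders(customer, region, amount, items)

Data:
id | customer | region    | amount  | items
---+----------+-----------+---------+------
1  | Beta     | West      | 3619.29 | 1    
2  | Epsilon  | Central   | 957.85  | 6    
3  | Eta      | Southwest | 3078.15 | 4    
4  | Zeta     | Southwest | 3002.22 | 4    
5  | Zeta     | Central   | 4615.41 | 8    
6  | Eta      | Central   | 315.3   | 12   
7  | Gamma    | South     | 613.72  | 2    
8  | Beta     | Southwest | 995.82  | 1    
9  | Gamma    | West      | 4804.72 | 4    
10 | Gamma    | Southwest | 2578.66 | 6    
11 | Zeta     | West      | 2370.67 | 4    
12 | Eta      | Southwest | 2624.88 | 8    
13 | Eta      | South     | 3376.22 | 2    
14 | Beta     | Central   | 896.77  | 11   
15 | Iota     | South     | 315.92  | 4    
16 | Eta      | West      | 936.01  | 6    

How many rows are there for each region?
SELECT region, COUNT(*) as count
FROM orders
GROUP BY region

Result:
  Central: 4
  South: 3
  Southwest: 5
  West: 4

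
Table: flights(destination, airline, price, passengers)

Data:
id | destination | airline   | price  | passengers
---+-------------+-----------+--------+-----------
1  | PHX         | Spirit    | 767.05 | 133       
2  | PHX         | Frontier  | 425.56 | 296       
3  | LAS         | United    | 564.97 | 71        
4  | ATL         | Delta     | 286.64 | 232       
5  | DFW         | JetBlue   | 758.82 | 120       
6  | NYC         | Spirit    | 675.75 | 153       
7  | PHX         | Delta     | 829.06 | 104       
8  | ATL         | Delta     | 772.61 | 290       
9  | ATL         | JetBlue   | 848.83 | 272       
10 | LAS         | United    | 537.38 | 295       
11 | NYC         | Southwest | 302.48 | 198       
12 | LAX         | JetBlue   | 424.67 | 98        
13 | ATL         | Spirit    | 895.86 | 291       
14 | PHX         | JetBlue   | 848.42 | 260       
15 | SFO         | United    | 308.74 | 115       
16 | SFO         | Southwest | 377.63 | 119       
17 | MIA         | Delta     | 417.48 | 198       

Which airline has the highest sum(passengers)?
SELECT airline, SUM(passengers) as val
FROM flights
GROUP BY airline
ORDER BY val DESC
LIMIT 1

Result: Delta with sum(passengers) = 824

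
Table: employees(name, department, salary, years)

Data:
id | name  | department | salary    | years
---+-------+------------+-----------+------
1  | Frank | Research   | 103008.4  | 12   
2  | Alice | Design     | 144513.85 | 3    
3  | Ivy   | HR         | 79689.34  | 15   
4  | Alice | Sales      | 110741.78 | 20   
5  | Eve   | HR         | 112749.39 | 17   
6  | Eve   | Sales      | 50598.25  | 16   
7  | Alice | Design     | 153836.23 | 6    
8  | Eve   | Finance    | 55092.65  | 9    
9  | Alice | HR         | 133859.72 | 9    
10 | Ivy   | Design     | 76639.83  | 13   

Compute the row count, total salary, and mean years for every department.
SELECT department,
       COUNT(*) as cnt,
       SUM(salary) as total_salary,
       AVG(years) as avg_years
FROM employees
GROUP BY department

Result:
  Design: 3 records, 374989.91 total salary, 7.33 avg years
  Finance: 1 records, 55092.65 total salary, 9.00 avg years
  HR: 3 records, 326298.45 total salary, 13.67 avg years
  Research: 1 records, 103008.40 total salary, 12.00 avg years
  Sales: 2 records, 161340.03 total salary, 18.00 avg years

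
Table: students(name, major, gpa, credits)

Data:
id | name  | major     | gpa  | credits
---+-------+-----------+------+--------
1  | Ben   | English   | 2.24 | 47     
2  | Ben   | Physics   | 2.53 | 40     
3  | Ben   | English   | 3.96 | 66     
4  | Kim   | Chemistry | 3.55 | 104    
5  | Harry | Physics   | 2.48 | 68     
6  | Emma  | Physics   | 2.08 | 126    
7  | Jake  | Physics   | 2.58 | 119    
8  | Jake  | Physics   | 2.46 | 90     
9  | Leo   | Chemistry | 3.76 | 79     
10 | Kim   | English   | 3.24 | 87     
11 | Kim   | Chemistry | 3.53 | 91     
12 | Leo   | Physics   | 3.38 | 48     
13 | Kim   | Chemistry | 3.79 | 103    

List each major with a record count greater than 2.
SELECT major, COUNT(*) as cnt
FROM students
GROUP BY major
HAVING COUNT(*) > 2

Result:
  Chemistry: 4
  English: 3
  Physics: 6

Note: HAVING filters groups after aggregation, WHERE filters rows before.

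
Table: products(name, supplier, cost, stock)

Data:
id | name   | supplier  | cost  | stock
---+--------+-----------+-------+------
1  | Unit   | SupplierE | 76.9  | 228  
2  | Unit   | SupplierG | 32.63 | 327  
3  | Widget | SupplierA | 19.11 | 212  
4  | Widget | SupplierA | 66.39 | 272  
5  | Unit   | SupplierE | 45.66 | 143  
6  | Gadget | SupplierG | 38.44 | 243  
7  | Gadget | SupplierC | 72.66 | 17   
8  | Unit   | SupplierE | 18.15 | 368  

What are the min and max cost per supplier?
SELECT supplier, MIN(cost), MAX(cost)
FROM products
GROUP BY supplier

Result:
  SupplierA: min=19.11, max=66.39
  SupplierC: min=72.66, max=72.66
  SupplierE: min=18.15, max=76.90
  SupplierG: min=32.63, max=38.44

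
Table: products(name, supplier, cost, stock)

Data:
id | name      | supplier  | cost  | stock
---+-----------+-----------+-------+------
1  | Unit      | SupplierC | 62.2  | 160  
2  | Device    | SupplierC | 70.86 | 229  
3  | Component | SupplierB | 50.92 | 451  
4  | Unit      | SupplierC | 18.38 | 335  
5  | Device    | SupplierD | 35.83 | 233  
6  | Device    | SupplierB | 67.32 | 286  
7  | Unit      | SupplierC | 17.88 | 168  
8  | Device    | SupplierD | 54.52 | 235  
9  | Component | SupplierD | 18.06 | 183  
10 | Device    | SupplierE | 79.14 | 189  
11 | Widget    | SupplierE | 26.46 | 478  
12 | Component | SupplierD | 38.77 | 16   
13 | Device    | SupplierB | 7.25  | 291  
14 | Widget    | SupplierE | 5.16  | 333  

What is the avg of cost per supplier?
SELECT supplier, AVG(cost) as result
FROM products
GROUP BY supplier

Result:
  SupplierB: 41.83
  SupplierC: 42.33
  SupplierD: 36.80
  SupplierE: 36.92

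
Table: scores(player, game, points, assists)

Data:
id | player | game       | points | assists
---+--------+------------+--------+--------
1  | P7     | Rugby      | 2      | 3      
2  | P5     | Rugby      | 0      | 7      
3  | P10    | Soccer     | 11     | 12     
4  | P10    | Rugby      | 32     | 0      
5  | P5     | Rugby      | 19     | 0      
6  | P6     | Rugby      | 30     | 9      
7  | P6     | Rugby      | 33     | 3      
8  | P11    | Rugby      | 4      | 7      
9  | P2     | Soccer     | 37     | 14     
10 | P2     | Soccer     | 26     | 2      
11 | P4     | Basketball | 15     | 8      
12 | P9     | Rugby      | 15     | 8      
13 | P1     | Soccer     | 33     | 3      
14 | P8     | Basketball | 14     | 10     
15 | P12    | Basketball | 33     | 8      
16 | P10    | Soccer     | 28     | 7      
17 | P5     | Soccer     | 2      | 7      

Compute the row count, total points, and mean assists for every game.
SELECT game,
       COUNT(*) as cnt,
       SUM(points) as total_points,
       AVG(assists) as avg_assists
FROM scores
GROUP BY game

Result:
  Basketball: 3 records, 62 total points, 8.67 avg assists
  Rugby: 8 records, 135 total points, 4.63 avg assists
  Soccer: 6 records, 137 total points, 7.50 avg assists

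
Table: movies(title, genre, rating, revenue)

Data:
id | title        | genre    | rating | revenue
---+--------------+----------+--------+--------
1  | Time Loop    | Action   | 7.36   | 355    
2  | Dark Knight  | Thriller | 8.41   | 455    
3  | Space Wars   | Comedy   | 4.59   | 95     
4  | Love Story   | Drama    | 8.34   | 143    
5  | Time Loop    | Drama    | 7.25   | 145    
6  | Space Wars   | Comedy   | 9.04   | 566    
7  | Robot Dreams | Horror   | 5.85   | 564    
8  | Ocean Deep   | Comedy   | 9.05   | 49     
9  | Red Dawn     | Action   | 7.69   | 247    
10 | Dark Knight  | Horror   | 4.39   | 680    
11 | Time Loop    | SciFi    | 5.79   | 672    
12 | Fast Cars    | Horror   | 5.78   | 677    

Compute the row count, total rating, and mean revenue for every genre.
SELECT genre,
       COUNT(*) as cnt,
       SUM(rating) as total_rating,
       AVG(revenue) as avg_revenue
FROM movies
GROUP BY genre

Result:
  Action: 2 records, 15.05 total rating, 301.00 avg revenue
  Comedy: 3 records, 22.68 total rating, 236.67 avg revenue
  Drama: 2 records, 15.59 total rating, 144.00 avg revenue
  Horror: 3 records, 16.02 total rating, 640.33 avg revenue
  SciFi: 1 records, 5.79 total rating, 672.00 avg revenue
  Thriller: 1 records, 8.41 total rating, 455.00 avg revenue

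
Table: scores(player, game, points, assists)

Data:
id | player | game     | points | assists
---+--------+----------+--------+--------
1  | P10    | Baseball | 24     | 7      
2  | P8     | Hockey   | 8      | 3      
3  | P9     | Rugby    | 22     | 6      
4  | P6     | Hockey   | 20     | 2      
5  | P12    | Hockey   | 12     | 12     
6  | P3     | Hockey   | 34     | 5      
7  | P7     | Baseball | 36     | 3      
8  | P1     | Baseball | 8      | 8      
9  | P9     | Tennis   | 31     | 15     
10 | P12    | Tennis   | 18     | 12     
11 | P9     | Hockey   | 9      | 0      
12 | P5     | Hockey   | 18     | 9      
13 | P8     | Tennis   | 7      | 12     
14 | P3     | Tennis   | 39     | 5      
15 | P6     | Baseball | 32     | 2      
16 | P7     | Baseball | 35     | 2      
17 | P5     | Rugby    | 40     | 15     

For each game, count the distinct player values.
SELECT game, COUNT(DISTINCT player)
FROM scores
GROUP BY game

Result:
  Baseball: 4 distinct
  Hockey: 6 distinct
  Rugby: 2 distinct
  Tennis: 4 distinct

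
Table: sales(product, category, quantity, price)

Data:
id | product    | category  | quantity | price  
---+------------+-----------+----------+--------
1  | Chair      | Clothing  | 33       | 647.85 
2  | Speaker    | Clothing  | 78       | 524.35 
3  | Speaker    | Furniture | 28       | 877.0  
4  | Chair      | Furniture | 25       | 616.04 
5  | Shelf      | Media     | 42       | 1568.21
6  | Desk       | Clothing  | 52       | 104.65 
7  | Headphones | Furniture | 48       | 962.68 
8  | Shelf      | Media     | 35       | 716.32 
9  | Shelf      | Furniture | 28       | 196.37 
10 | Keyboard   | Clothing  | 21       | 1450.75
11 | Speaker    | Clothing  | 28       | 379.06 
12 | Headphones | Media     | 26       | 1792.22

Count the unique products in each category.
SELECT category, COUNT(DISTINCT product)
FROM sales
GROUP BY category

Result:
  Clothing: 4 distinct
  Furniture: 4 distinct
  Media: 2 distinct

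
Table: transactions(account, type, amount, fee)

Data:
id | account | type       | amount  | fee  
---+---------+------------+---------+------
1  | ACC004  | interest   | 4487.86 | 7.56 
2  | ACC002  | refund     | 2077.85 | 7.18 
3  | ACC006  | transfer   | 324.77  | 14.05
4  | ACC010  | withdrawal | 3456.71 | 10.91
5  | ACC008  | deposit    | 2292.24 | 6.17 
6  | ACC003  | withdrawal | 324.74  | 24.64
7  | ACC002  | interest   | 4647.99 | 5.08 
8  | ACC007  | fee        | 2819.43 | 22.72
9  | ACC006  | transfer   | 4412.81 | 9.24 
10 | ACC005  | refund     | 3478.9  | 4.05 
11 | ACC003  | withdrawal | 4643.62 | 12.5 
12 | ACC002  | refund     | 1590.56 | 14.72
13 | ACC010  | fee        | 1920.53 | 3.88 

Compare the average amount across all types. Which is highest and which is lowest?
SELECT type, AVG(amount)
FROM transactions
GROUP BY type
ORDER BY AVG(amount)

All groups:
  deposit: 2292.24
  transfer: 2368.79
  fee: 2369.98
  refund: 2382.44
  withdrawal: 2808.36
  interest: 4567.93

Highest: interest (4567.93)
Lowest: deposit (2292.24)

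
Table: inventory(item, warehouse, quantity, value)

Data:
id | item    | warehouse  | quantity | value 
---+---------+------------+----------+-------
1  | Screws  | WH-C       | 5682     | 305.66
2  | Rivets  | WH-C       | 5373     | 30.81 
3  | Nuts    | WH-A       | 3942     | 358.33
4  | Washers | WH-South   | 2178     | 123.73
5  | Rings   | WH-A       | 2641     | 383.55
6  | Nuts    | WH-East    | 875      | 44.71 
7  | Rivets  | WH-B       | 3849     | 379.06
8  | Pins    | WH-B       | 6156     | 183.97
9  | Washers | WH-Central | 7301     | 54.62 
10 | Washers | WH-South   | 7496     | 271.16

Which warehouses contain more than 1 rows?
SELECT warehouse, COUNT(*) as cnt
FROM inventory
GROUP BY warehouse
HAVING COUNT(*) > 1

Result:
  WH-A: 2
  WH-B: 2
  WH-C: 2
  WH-South: 2

Note: HAVING filters groups after aggregation, WHERE filters rows before.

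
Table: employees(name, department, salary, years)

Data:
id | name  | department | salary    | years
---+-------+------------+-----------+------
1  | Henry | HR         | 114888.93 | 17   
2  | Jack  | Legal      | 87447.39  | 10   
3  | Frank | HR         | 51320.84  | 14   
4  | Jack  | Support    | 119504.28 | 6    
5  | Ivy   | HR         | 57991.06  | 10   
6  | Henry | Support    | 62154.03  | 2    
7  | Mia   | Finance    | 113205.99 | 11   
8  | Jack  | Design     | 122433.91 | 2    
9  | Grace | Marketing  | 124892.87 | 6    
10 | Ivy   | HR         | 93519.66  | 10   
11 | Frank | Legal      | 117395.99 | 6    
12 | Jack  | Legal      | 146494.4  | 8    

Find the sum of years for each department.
SELECT department, SUM(years) as result
FROM employees
GROUP BY department

Result:
  Design: 2
  Finance: 11
  HR: 51
  Legal: 24
  Marketing: 6
  Support: 8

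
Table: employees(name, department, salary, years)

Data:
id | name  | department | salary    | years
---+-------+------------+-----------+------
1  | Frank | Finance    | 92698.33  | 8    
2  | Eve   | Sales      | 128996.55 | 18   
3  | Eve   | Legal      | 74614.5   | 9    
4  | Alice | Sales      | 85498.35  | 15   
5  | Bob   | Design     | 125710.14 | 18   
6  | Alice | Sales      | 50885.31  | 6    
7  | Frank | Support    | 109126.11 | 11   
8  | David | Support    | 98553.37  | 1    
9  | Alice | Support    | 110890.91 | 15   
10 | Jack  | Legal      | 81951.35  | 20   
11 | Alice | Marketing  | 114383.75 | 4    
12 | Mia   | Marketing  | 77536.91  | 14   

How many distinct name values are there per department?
SELECT department, COUNT(DISTINCT name)
FROM employees
GROUP BY department

Result:
  Design: 1 distinct
  Finance: 1 distinct
  Legal: 2 distinct
  Marketing: 2 distinct
  Sales: 2 distinct
  Support: 3 distinct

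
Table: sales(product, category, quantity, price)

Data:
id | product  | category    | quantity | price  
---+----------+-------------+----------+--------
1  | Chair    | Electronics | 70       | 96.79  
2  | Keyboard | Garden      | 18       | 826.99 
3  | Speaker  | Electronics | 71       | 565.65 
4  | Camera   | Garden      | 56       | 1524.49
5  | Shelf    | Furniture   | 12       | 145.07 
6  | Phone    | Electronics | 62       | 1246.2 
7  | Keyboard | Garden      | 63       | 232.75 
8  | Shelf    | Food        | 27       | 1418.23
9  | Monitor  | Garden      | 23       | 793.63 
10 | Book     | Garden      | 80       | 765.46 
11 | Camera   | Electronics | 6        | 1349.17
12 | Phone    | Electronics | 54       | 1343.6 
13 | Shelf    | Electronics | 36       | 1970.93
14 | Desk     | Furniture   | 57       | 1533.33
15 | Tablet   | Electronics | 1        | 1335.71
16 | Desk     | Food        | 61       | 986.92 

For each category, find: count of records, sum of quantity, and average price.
SELECT category,
       COUNT(*) as cnt,
       SUM(quantity) as total_quantity,
       AVG(price) as avg_price
FROM sales
GROUP BY category

Result:
  Electronics: 7 records, 300 total quantity, 1129.72 avg price
  Food: 2 records, 88 total quantity, 1202.58 avg price
  Furniture: 2 records, 69 total quantity, 839.20 avg price
  Garden: 5 records, 240 total quantity, 828.66 avg price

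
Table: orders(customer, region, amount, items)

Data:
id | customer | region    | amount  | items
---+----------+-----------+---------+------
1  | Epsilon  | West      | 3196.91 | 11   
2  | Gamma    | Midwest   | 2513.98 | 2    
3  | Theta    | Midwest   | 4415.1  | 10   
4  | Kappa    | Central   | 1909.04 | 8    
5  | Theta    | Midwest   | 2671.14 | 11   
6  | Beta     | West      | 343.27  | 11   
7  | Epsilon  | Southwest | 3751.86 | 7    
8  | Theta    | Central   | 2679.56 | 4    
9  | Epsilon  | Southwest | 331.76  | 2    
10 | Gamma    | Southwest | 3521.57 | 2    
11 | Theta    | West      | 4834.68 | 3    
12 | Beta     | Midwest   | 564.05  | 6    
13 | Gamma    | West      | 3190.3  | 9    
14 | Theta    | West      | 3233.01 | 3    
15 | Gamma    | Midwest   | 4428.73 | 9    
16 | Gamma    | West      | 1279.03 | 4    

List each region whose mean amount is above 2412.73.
SELECT region, AVG(amount)
FROM orders
GROUP BY region
HAVING AVG(amount) > 2412.73

Result:
  Midwest: avg=2918.60
  Southwest: avg=2535.06
  West: avg=2679.53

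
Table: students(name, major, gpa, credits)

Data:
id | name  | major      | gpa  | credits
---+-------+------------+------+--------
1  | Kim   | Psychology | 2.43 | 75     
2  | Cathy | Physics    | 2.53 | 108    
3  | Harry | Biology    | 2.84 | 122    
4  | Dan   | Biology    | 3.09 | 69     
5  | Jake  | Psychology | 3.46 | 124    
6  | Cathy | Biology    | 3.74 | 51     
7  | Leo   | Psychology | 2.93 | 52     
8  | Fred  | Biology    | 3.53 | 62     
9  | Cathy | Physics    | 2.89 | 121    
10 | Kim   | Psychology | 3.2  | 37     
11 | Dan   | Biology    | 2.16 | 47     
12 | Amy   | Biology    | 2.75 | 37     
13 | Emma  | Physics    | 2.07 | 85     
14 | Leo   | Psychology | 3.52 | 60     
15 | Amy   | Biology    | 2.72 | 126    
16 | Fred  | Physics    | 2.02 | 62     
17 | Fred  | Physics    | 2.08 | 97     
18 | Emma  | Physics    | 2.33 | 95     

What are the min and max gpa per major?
SELECT major, MIN(gpa), MAX(gpa)
FROM students
GROUP BY major

Result:
  Biology: min=2.16, max=3.74
  Physics: min=2.02, max=2.89
  Psychology: min=2.43, max=3.52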